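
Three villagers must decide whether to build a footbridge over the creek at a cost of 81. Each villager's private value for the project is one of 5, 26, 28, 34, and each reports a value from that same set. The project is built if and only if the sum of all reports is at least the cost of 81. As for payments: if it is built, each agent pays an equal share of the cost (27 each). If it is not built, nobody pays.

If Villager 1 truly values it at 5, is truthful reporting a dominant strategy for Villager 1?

Yes

Check each profile of the others' reports and compare truth against every alternative report.
Others report (26, 34): truth gives 0, best alternative gives -22.
Others report (28, 28): truth gives 0, best alternative gives -22.
Others report (28, 34): truth gives 0, best alternative gives -22.
Others report (34, 26): truth gives 0, best alternative gives -22.
Others report (34, 28): truth gives 0, best alternative gives -22.
Others report (34, 34): truth gives 0, best alternative gives -22.
(Remaining 10 profiles checked similarly; truth is weakly best in each.)
In every case the truthful report is at least as good as any alternative, so it is a dominant strategy.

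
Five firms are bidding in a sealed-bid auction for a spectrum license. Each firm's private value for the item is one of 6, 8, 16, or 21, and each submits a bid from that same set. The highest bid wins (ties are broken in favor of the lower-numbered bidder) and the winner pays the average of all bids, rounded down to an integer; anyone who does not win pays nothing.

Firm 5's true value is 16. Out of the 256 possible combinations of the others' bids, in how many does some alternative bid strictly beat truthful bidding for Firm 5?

65

Others bid (6, 6, 6, 6): truth gives 8; bid 8 gives 10 > 8. Violating.
Others bid (6, 6, 6, 16): truth gives 0; bid 21 gives 5 > 0. Violating.
Others bid (6, 6, 8, 16): truth gives 0; bid 21 gives 5 > 0. Violating.
Others bid (6, 6, 16, 6): truth gives 0; bid 21 gives 5 > 0. Violating.
Others bid (6, 6, 6, 8): truth gives 8; no alternative beats it.
Others bid (6, 6, 6, 21): truth gives 0; no alternative beats it.
(Checking all 256 profiles: 65 have a profitable deviation, 191 do not.)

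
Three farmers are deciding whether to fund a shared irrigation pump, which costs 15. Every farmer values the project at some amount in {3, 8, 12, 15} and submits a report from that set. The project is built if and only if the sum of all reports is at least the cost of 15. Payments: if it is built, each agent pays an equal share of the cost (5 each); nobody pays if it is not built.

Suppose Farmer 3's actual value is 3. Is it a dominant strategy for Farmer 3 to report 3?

Yes

Check each profile of the others' reports and compare truth against every alternative report.
Others report (3, 8): truth gives 0, best alternative gives -2.
Others report (8, 3): truth gives 0, best alternative gives -2.
Others report (3, 12): truth gives -2, best alternative gives -2.
Others report (3, 15): truth gives -2, best alternative gives -2.
Others report (8, 8): truth gives -2, best alternative gives -2.
Others report (8, 12): truth gives -2, best alternative gives -2.
(Remaining 10 profiles checked similarly; truth is weakly best in each.)
In every case the truthful report is at least as good as any alternative, so it is a dominant strategy.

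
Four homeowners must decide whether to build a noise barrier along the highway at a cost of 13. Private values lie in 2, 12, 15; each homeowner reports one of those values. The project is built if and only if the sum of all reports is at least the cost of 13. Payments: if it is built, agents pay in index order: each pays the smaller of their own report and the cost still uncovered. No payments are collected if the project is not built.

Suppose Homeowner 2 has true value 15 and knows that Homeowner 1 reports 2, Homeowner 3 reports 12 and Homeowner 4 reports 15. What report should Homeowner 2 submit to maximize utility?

Report 2: project built, pays 2, utility 15 - 2 = 13.
Report 12: project built, pays 11, utility 15 - 11 = 4.
Report 15: project built, pays 11, utility 15 - 11 = 4.
The best choice is 2 with utility 13.

2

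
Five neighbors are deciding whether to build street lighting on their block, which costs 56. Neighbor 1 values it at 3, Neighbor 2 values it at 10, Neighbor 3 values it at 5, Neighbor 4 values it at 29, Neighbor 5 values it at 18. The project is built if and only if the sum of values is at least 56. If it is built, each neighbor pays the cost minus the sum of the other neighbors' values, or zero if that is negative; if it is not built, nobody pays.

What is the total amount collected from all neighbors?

Total value 65 ≥ cost 56, so it is built.
Neighbor 1: others sum to 62; max(0, 56 - 62) = 0.
Neighbor 2: others sum to 55; max(0, 56 - 55) = 1.
Neighbor 3: others sum to 60; max(0, 56 - 60) = 0.
Neighbor 4: others sum to 36; max(0, 56 - 36) = 20.
Neighbor 5: others sum to 47; max(0, 56 - 47) = 9.
Total collected = 0 + 1 + 0 + 20 + 9 = 30.

30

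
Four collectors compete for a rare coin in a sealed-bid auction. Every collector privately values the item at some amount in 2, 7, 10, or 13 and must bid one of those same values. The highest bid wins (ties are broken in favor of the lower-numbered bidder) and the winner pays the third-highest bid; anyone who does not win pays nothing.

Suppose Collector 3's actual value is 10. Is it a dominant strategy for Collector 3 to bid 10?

Consider the case where Collector 1 bids 2, Collector 2 bids 2 and Collector 4 bids 13.
Truthful bid 10: loses, pays 0, utility 0.
Bid 13 instead: wins, pays 2, utility 10 - 2 = 8.
Since 8 > 0, bidding 13 is strictly better here, so truthful bidding is not dominant.

No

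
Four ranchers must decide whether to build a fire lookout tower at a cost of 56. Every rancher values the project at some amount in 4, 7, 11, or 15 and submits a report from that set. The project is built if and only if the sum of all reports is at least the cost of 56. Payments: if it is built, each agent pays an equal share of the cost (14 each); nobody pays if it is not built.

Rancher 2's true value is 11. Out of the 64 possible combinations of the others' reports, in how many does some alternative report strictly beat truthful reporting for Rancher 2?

1

Others report (15, 15, 15): truth gives -3; report 4 gives 0 > -3. Violating.
Others report (4, 4, 4): truth gives 0; no alternative beats it.
Others report (4, 4, 7): truth gives 0; no alternative beats it.
(Checking all 64 profiles: 1 has a profitable deviation, 63 do not.)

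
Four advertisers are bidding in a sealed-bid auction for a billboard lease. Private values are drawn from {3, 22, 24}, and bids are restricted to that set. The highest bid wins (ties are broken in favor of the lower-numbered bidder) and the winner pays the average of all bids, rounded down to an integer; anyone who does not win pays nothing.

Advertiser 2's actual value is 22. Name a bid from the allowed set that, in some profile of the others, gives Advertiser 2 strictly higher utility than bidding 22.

Suppose Advertiser 1 bids 3, Advertiser 3 bids 3 and Advertiser 4 bids 24.
Bid 22: loses, pays 0, utility 0.
Bid 24: wins, pays 13, utility 22 - 13 = 9.
So bidding 24 beats truth here (9 > 0).

24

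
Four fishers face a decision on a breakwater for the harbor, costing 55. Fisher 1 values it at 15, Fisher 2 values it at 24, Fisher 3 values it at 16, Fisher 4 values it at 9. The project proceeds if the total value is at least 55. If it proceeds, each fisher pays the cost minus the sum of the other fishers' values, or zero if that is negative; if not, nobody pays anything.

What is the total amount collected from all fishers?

28

Total value 64 ≥ cost 55, so it is built.
Fisher 1: others sum to 49; max(0, 55 - 49) = 6.
Fisher 2: others sum to 40; max(0, 55 - 40) = 15.
Fisher 3: others sum to 48; max(0, 55 - 48) = 7.
Fisher 4: others sum to 55; max(0, 55 - 55) = 0.
Total collected = 6 + 15 + 7 + 0 = 28.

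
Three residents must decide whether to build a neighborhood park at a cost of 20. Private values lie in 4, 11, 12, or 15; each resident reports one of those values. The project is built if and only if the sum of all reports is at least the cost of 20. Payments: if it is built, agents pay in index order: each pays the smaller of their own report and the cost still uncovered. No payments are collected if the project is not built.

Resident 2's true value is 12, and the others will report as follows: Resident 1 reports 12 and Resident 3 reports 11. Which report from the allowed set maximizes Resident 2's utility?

4

Report 4: project built, pays 4, utility 12 - 4 = 8.
Report 11: project built, pays 8, utility 12 - 8 = 4.
Report 12: project built, pays 8, utility 12 - 8 = 4.
Report 15: project built, pays 8, utility 12 - 8 = 4.
The best choice is 4 with utility 8.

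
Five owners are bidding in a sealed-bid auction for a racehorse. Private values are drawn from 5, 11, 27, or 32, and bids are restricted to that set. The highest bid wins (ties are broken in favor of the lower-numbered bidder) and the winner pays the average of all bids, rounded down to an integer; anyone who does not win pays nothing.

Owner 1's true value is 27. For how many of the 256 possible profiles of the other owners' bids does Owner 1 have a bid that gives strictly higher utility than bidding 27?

172

Others bid (5, 5, 5, 5): truth gives 18; bid 5 gives 22 > 18. Violating.
Others bid (5, 5, 5, 11): truth gives 17; bid 11 gives 20 > 17. Violating.
Others bid (5, 5, 5, 32): truth gives 0; bid 32 gives 12 > 0. Violating.
Others bid (5, 5, 11, 5): truth gives 17; bid 11 gives 20 > 17. Violating.
Others bid (5, 5, 5, 27): truth gives 14; no alternative beats it.
Others bid (5, 5, 11, 27): truth gives 12; no alternative beats it.
(Checking all 256 profiles: 172 have a profitable deviation, 84 do not.)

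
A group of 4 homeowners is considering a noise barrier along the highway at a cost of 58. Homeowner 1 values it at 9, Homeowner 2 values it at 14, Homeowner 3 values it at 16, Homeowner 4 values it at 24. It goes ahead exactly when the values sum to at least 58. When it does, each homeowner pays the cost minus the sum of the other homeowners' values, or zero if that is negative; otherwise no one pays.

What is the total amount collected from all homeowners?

Total value 63 ≥ cost 58, so it is built.
Homeowner 1: others sum to 54; max(0, 58 - 54) = 4.
Homeowner 2: others sum to 49; max(0, 58 - 49) = 9.
Homeowner 3: others sum to 47; max(0, 58 - 47) = 11.
Homeowner 4: others sum to 39; max(0, 58 - 39) = 19.
Total collected = 4 + 9 + 11 + 19 = 43.

43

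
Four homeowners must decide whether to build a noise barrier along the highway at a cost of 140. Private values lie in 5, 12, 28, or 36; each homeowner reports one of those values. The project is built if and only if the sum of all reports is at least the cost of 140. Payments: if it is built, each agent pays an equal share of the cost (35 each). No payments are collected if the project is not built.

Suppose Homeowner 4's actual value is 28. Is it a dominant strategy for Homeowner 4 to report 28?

Yes

Check each profile of the others' reports and compare truth against every alternative report.
Others report (5, 5, 5): truth gives 0, best alternative gives 0.
Others report (5, 5, 12): truth gives 0, best alternative gives 0.
Others report (5, 5, 28): truth gives 0, best alternative gives 0.
Others report (5, 5, 36): truth gives 0, best alternative gives 0.
Others report (5, 12, 5): truth gives 0, best alternative gives 0.
Others report (5, 12, 12): truth gives 0, best alternative gives 0.
(Remaining 58 profiles checked similarly; truth is weakly best in each.)
In every case the truthful report is at least as good as any alternative, so it is a dominant strategy.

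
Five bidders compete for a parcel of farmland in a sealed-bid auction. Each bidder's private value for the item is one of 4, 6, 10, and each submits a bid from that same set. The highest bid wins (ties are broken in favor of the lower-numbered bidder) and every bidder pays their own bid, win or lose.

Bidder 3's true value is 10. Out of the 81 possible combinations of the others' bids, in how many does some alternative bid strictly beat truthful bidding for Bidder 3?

Others bid (4, 4, 4, 4): truth gives 0; bid 6 gives 4 > 0. Violating.
Others bid (4, 4, 4, 6): truth gives 0; bid 6 gives 4 > 0. Violating.
Others bid (4, 4, 6, 4): truth gives 0; bid 6 gives 4 > 0. Violating.
Others bid (4, 4, 6, 6): truth gives 0; bid 6 gives 4 > 0. Violating.
Others bid (4, 4, 4, 10): truth gives 0; no alternative beats it.
Others bid (4, 4, 6, 10): truth gives 0; no alternative beats it.
(Checking all 81 profiles: 49 have a profitable deviation, 32 do not.)

49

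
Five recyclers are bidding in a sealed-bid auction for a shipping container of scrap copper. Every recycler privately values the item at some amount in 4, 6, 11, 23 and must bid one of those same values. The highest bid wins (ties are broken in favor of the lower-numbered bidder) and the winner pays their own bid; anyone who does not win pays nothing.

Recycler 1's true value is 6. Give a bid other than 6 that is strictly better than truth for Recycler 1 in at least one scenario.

Suppose Recycler 2 bids 4, Recycler 3 bids 4, Recycler 4 bids 4 and Recycler 5 bids 4.
Bid 6: wins, pays 6, utility 6 - 6 = 0.
Bid 4: wins, pays 4, utility 6 - 4 = 2.
So bidding 4 beats truth here (2 > 0).

4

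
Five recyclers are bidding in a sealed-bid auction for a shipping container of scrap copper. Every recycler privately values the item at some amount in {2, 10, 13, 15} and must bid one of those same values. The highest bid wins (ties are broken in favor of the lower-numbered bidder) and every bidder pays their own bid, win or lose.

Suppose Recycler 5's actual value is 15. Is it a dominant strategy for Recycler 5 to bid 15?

Consider the case where Recycler 1 bids 2, Recycler 2 bids 2, Recycler 3 bids 2 and Recycler 4 bids 2.
Truthful bid 15: wins, pays 15, utility 15 - 15 = 0.
Bid 10 instead: wins, pays 10, utility 15 - 10 = 5.
Since 5 > 0, bidding 10 is strictly better here, so truthful bidding is not dominant.

No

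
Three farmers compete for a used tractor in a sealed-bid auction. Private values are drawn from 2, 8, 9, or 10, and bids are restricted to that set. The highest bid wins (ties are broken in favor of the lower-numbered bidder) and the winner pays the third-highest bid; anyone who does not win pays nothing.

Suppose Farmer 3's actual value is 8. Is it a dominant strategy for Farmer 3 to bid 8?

No

Consider the case where Farmer 1 bids 2 and Farmer 2 bids 8.
Truthful bid 8: loses, pays 0, utility 0.
Bid 9 instead: wins, pays 2, utility 8 - 2 = 6.
Since 6 > 0, bidding 9 is strictly better here, so truthful bidding is not dominant.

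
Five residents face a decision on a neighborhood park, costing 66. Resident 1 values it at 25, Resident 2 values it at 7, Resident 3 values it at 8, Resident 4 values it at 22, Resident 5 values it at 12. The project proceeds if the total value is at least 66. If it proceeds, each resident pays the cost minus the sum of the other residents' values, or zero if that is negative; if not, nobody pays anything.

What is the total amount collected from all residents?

35

Total value 74 ≥ cost 66, so it is built.
Resident 1: others sum to 49; max(0, 66 - 49) = 17.
Resident 2: others sum to 67; max(0, 66 - 67) = 0.
Resident 3: others sum to 66; max(0, 66 - 66) = 0.
Resident 4: others sum to 52; max(0, 66 - 52) = 14.
Resident 5: others sum to 62; max(0, 66 - 62) = 4.
Total collected = 17 + 0 + 0 + 14 + 4 = 35.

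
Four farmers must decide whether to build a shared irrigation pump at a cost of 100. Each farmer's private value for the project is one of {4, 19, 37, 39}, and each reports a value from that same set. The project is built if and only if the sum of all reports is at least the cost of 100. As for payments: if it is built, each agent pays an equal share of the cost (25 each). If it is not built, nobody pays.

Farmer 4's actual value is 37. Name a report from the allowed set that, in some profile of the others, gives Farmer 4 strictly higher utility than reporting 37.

39

Suppose Farmer 1 reports 4, Farmer 2 reports 19 and Farmer 3 reports 39.
Report 37: project not built, utility 0.
Report 39: project built, pays 25, utility 37 - 25 = 12.
So reporting 39 beats truth here (12 > 0).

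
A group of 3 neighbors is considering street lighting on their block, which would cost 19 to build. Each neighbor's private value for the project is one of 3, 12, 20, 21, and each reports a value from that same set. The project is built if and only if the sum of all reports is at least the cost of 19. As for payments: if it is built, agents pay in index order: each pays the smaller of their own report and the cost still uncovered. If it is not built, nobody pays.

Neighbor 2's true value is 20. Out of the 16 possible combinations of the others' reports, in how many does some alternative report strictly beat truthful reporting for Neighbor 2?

6

Others report (3, 12): truth gives 4; report 12 gives 8 > 4. Violating.
Others report (3, 20): truth gives 4; report 3 gives 17 > 4. Violating.
Others report (3, 21): truth gives 4; report 3 gives 17 > 4. Violating.
Others report (12, 12): truth gives 13; report 3 gives 17 > 13. Violating.
Others report (3, 3): truth gives 4; no alternative beats it.
Others report (12, 3): truth gives 13; no alternative beats it.
(Checking all 16 profiles: 6 have a profitable deviation, 10 do not.)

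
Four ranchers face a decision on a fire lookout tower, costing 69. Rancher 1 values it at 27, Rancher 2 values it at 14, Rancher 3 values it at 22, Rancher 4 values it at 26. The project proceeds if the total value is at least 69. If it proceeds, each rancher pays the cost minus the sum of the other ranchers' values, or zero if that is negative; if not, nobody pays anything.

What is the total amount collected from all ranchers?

Total value 89 ≥ cost 69, so it is built.
Rancher 1: others sum to 62; max(0, 69 - 62) = 7.
Rancher 2: others sum to 75; max(0, 69 - 75) = 0.
Rancher 3: others sum to 67; max(0, 69 - 67) = 2.
Rancher 4: others sum to 63; max(0, 69 - 63) = 6.
Total collected = 7 + 0 + 2 + 6 = 15.

15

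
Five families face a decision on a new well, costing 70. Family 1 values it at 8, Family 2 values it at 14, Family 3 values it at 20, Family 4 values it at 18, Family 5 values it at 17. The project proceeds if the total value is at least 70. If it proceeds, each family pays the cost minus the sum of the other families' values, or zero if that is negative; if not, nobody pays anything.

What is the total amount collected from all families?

Total value 77 ≥ cost 70, so it is built.
Family 1: others sum to 69; max(0, 70 - 69) = 1.
Family 2: others sum to 63; max(0, 70 - 63) = 7.
Family 3: others sum to 57; max(0, 70 - 57) = 13.
Family 4: others sum to 59; max(0, 70 - 59) = 11.
Family 5: others sum to 60; max(0, 70 - 60) = 10.
Total collected = 1 + 7 + 13 + 11 + 10 = 42.

42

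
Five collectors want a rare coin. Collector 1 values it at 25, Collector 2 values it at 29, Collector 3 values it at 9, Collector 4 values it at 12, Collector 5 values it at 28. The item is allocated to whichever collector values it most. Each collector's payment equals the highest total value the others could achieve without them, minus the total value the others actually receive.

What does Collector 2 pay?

Collector 2 has the highest value and receives the item.
Without Collector 2, the item would go to the next-highest value, 28, so the others could achieve 28.
With Collector 2 present and winning, the others receive nothing, so their total is 0.
Payment = 28 - 0 = 28.

28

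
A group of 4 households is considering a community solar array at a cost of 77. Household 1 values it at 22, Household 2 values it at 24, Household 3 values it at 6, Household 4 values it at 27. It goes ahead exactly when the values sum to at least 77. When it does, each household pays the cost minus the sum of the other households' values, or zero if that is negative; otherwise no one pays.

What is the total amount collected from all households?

Total value 79 ≥ cost 77, so it is built.
Household 1: others sum to 57; max(0, 77 - 57) = 20.
Household 2: others sum to 55; max(0, 77 - 55) = 22.
Household 3: others sum to 73; max(0, 77 - 73) = 4.
Household 4: others sum to 52; max(0, 77 - 52) = 25.
Total collected = 20 + 22 + 4 + 25 = 71.

71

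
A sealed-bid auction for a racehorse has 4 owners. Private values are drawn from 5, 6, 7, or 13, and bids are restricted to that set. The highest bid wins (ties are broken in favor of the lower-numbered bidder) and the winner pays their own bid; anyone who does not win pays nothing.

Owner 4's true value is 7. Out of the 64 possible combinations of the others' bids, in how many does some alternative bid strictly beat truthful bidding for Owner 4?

1

Others bid (5, 5, 5): truth gives 0; bid 6 gives 1 > 0. Violating.
Others bid (5, 5, 6): truth gives 0; no alternative beats it.
Others bid (5, 5, 7): truth gives 0; no alternative beats it.
(Checking all 64 profiles: 1 has a profitable deviation, 63 do not.)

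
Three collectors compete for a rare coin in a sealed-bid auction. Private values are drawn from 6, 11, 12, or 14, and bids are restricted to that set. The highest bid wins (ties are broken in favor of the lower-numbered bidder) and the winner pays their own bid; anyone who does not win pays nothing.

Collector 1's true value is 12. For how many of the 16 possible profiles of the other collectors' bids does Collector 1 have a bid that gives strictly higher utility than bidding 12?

4

Others bid (6, 6): truth gives 0; bid 6 gives 6 > 0. Violating.
Others bid (6, 11): truth gives 0; bid 11 gives 1 > 0. Violating.
Others bid (11, 6): truth gives 0; bid 11 gives 1 > 0. Violating.
Others bid (11, 11): truth gives 0; bid 11 gives 1 > 0. Violating.
Others bid (6, 12): truth gives 0; no alternative beats it.
Others bid (6, 14): truth gives 0; no alternative beats it.
(Checking all 16 profiles: 4 have a profitable deviation, 12 do not.)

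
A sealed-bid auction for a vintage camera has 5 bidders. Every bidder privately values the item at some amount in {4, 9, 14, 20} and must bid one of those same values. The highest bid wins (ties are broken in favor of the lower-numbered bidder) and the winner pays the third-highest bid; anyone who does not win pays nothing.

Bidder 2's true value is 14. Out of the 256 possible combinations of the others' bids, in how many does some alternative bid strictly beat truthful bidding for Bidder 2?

Others bid (4, 4, 4, 20): truth gives 0; bid 20 gives 10 > 0. Violating.
Others bid (4, 4, 9, 20): truth gives 0; bid 20 gives 5 > 0. Violating.
Others bid (4, 4, 20, 4): truth gives 0; bid 20 gives 10 > 0. Violating.
Others bid (4, 4, 20, 9): truth gives 0; bid 20 gives 5 > 0. Violating.
Others bid (4, 4, 4, 4): truth gives 10; no alternative beats it.
Others bid (4, 4, 4, 9): truth gives 10; no alternative beats it.
(Checking all 256 profiles: 32 have a profitable deviation, 224 do not.)

32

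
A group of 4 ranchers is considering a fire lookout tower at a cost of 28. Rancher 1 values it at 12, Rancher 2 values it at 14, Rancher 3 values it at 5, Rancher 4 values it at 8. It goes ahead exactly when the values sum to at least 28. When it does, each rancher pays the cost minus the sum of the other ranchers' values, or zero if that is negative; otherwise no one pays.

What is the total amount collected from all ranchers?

Total value 39 ≥ cost 28, so it is built.
Rancher 1: others sum to 27; max(0, 28 - 27) = 1.
Rancher 2: others sum to 25; max(0, 28 - 25) = 3.
Rancher 3: others sum to 34; max(0, 28 - 34) = 0.
Rancher 4: others sum to 31; max(0, 28 - 31) = 0.
Total collected = 1 + 3 + 0 + 0 = 4.

4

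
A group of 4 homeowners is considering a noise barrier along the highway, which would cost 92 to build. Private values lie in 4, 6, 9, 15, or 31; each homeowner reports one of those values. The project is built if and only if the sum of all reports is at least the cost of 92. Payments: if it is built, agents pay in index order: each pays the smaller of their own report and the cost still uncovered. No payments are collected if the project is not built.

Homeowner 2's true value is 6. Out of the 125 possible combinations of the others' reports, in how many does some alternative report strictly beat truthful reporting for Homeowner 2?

Others report (31, 31, 31): truth gives 0; report 4 gives 2 > 0. Violating.
Others report (4, 4, 4): truth gives 0; no alternative beats it.
Others report (4, 4, 6): truth gives 0; no alternative beats it.
(Checking all 125 profiles: 1 has a profitable deviation, 124 do not.)

1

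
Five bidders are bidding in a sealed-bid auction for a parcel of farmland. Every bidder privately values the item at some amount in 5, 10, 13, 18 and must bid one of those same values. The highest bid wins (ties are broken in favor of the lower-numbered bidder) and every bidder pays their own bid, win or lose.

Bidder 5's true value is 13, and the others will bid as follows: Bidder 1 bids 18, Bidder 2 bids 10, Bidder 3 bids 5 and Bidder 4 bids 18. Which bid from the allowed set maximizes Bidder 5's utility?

5

Bid 5: loses but pays 5, utility -5.
Bid 10: loses but pays 10, utility -10.
Bid 13: loses but pays 13, utility -13.
Bid 18: loses but pays 18, utility -18.
The best choice is 5 with utility -5.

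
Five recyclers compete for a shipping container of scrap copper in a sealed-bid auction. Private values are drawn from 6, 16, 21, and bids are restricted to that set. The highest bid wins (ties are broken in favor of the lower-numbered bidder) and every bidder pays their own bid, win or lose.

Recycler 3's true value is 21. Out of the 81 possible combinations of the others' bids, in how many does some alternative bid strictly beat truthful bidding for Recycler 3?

49

Others bid (6, 6, 6, 6): truth gives 0; bid 16 gives 5 > 0. Violating.
Others bid (6, 6, 6, 16): truth gives 0; bid 16 gives 5 > 0. Violating.
Others bid (6, 6, 16, 6): truth gives 0; bid 16 gives 5 > 0. Violating.
Others bid (6, 6, 16, 16): truth gives 0; bid 16 gives 5 > 0. Violating.
Others bid (6, 6, 6, 21): truth gives 0; no alternative beats it.
Others bid (6, 6, 16, 21): truth gives 0; no alternative beats it.
(Checking all 81 profiles: 49 have a profitable deviation, 32 do not.)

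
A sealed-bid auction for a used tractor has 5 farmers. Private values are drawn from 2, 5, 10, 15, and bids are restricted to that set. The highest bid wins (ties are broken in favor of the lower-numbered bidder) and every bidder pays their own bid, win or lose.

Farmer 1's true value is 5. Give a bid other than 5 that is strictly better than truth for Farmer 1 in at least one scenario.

2

Suppose Farmer 2 bids 2, Farmer 3 bids 2, Farmer 4 bids 2 and Farmer 5 bids 2.
Bid 5: wins, pays 5, utility 5 - 5 = 0.
Bid 2: wins, pays 2, utility 5 - 2 = 3.
So bidding 2 beats truth here (3 > 0).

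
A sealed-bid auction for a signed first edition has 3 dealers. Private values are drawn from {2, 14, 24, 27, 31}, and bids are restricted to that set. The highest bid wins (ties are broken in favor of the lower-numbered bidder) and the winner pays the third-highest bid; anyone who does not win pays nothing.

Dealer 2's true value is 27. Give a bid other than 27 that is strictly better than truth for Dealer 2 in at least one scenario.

Suppose Dealer 1 bids 2 and Dealer 3 bids 31.
Bid 27: loses, pays 0, utility 0.
Bid 31: wins, pays 2, utility 27 - 2 = 25.
So bidding 31 beats truth here (25 > 0).

31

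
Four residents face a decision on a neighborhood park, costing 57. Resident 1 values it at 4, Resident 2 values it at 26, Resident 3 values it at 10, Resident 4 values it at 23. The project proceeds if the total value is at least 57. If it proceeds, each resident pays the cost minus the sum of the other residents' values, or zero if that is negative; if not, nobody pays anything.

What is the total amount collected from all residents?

Total value 63 ≥ cost 57, so it is built.
Resident 1: others sum to 59; max(0, 57 - 59) = 0.
Resident 2: others sum to 37; max(0, 57 - 37) = 20.
Resident 3: others sum to 53; max(0, 57 - 53) = 4.
Resident 4: others sum to 40; max(0, 57 - 40) = 17.
Total collected = 0 + 20 + 4 + 17 = 41.

41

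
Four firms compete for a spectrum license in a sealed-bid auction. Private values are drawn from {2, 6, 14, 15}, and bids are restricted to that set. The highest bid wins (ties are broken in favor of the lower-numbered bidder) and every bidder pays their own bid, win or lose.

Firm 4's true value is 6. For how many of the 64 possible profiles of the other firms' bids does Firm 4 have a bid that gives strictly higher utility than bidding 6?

Others bid (2, 2, 6): truth gives -6; bid 2 gives -2 > -6. Violating.
Others bid (2, 2, 14): truth gives -6; bid 2 gives -2 > -6. Violating.
Others bid (2, 2, 15): truth gives -6; bid 2 gives -2 > -6. Violating.
Others bid (2, 6, 2): truth gives -6; bid 2 gives -2 > -6. Violating.
Others bid (2, 2, 2): truth gives 0; no alternative beats it.
(Checking all 64 profiles: 63 have a profitable deviation, 1 does not.)

63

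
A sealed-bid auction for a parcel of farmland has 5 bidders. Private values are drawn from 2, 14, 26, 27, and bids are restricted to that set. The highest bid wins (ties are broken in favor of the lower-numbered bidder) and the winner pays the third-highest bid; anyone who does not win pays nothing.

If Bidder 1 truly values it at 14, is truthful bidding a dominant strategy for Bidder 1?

No

Consider the case where Bidder 2 bids 2, Bidder 3 bids 2, Bidder 4 bids 2 and Bidder 5 bids 26.
Truthful bid 14: loses, pays 0, utility 0.
Bid 26 instead: wins, pays 2, utility 14 - 2 = 12.
Since 12 > 0, bidding 26 is strictly better here, so truthful bidding is not dominant.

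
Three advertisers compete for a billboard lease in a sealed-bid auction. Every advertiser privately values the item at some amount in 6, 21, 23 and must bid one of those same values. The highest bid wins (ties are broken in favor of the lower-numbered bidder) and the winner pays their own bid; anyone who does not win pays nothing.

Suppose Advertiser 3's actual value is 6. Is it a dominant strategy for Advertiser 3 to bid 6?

Check each profile of the others' bids and compare truth against every alternative bid.
Others bid (6, 6): truth gives 0, best alternative gives -15.
Others bid (6, 21): truth gives 0, best alternative gives 0.
Others bid (6, 23): truth gives 0, best alternative gives 0.
Others bid (21, 6): truth gives 0, best alternative gives 0.
Others bid (21, 21): truth gives 0, best alternative gives 0.
Others bid (21, 23): truth gives 0, best alternative gives 0.
(Remaining 3 profiles checked similarly; truth is weakly best in each.)
In every case the truthful bid is at least as good as any alternative, so it is a dominant strategy.

Yes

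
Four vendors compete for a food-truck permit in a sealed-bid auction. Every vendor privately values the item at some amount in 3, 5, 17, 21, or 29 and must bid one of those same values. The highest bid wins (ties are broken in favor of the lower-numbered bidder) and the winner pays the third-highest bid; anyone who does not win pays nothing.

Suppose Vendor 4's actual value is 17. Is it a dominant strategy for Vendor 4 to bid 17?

No

Consider the case where Vendor 1 bids 3, Vendor 2 bids 3 and Vendor 3 bids 17.
Truthful bid 17: loses, pays 0, utility 0.
Bid 21 instead: wins, pays 3, utility 17 - 3 = 14.
Since 14 > 0, bidding 21 is strictly better here, so truthful bidding is not dominant.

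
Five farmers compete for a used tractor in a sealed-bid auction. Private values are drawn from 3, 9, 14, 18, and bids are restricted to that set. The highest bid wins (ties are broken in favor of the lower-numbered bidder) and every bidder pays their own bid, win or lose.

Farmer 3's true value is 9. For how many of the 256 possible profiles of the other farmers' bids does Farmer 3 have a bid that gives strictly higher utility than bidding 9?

Others bid (3, 3, 3, 14): truth gives -9; bid 3 gives -3 > -9. Violating.
Others bid (3, 3, 3, 18): truth gives -9; bid 3 gives -3 > -9. Violating.
Others bid (3, 3, 9, 14): truth gives -9; bid 3 gives -3 > -9. Violating.
Others bid (3, 3, 9, 18): truth gives -9; bid 3 gives -3 > -9. Violating.
Others bid (3, 3, 3, 3): truth gives 0; no alternative beats it.
Others bid (3, 3, 3, 9): truth gives 0; no alternative beats it.
(Checking all 256 profiles: 252 have a profitable deviation, 4 do not.)

252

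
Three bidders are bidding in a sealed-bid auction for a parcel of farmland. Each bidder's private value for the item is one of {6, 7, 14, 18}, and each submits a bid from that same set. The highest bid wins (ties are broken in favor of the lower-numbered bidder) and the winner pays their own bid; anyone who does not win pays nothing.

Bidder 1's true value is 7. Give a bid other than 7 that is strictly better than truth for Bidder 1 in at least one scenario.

Suppose Bidder 2 bids 6 and Bidder 3 bids 6.
Bid 7: wins, pays 7, utility 7 - 7 = 0.
Bid 6: wins, pays 6, utility 7 - 6 = 1.
So bidding 6 beats truth here (1 > 0).

6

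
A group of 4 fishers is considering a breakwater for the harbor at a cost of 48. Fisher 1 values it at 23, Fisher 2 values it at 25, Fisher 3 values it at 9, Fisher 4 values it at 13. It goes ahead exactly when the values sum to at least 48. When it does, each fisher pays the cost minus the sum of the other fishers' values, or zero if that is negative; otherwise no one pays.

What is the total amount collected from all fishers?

4

Total value 70 ≥ cost 48, so it is built.
Fisher 1: others sum to 47; max(0, 48 - 47) = 1.
Fisher 2: others sum to 45; max(0, 48 - 45) = 3.
Fisher 3: others sum to 61; max(0, 48 - 61) = 0.
Fisher 4: others sum to 57; max(0, 48 - 57) = 0.
Total collected = 1 + 3 + 0 + 0 = 4.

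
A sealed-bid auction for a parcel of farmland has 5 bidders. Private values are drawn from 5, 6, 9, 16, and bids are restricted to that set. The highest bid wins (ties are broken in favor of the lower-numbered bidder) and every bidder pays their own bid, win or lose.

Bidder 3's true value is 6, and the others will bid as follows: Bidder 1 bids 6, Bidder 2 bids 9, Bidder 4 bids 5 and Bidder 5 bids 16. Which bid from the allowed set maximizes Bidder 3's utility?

5

Bid 5: loses but pays 5, utility -5.
Bid 6: loses but pays 6, utility -6.
Bid 9: loses but pays 9, utility -9.
Bid 16: wins, pays 16, utility 6 - 16 = -10.
The best choice is 5 with utility -5.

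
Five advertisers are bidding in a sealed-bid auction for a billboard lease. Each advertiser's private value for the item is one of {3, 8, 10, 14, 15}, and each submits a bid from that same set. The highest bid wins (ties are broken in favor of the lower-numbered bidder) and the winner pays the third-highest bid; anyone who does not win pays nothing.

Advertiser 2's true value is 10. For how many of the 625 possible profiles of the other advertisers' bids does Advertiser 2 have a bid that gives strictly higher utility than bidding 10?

64

Others bid (3, 3, 3, 14): truth gives 0; bid 14 gives 7 > 0. Violating.
Others bid (3, 3, 3, 15): truth gives 0; bid 15 gives 7 > 0. Violating.
Others bid (3, 3, 8, 14): truth gives 0; bid 14 gives 2 > 0. Violating.
Others bid (3, 3, 8, 15): truth gives 0; bid 15 gives 2 > 0. Violating.
Others bid (3, 3, 3, 3): truth gives 7; no alternative beats it.
Others bid (3, 3, 3, 8): truth gives 7; no alternative beats it.
(Checking all 625 profiles: 64 have a profitable deviation, 561 do not.)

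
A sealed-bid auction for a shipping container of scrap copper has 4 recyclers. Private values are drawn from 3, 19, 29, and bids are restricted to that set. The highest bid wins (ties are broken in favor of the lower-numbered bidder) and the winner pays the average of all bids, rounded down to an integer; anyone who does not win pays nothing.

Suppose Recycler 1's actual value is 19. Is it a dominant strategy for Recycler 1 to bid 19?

Consider the case where Recycler 2 bids 3, Recycler 3 bids 3 and Recycler 4 bids 3.
Truthful bid 19: wins, pays 7, utility 19 - 7 = 12.
Bid 3 instead: wins, pays 3, utility 19 - 3 = 16.
Since 16 > 12, bidding 3 is strictly better here, so truthful bidding is not dominant.

No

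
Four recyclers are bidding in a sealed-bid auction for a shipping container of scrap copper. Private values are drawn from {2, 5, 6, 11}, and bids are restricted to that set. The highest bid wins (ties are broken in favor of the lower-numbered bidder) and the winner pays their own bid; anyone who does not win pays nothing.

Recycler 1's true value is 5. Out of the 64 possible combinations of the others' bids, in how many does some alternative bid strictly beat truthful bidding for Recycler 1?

1

Others bid (2, 2, 2): truth gives 0; bid 2 gives 3 > 0. Violating.
Others bid (2, 2, 5): truth gives 0; no alternative beats it.
Others bid (2, 2, 6): truth gives 0; no alternative beats it.
(Checking all 64 profiles: 1 has a profitable deviation, 63 do not.)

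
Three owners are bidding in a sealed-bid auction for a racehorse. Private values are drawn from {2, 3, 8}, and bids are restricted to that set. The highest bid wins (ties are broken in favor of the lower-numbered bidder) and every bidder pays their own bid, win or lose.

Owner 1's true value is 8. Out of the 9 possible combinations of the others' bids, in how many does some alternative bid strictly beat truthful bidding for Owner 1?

Others bid (2, 2): truth gives 0; bid 2 gives 6 > 0. Violating.
Others bid (2, 3): truth gives 0; bid 3 gives 5 > 0. Violating.
Others bid (3, 2): truth gives 0; bid 3 gives 5 > 0. Violating.
Others bid (3, 3): truth gives 0; bid 3 gives 5 > 0. Violating.
Others bid (2, 8): truth gives 0; no alternative beats it.
Others bid (3, 8): truth gives 0; no alternative beats it.
(Checking all 9 profiles: 4 have a profitable deviation, 5 do not.)

4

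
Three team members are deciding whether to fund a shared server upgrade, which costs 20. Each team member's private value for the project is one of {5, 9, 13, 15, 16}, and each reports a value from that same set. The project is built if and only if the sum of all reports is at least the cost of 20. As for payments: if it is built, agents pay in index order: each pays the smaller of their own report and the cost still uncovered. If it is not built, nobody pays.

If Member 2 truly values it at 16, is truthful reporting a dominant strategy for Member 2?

No

Consider the case where Member 1 reports 5 and Member 3 reports 5.
Truthful report 16: project built, pays 15, utility 16 - 15 = 1.
Report 13 instead: project built, pays 13, utility 16 - 13 = 3.
Since 3 > 1, reporting 13 is strictly better here, so truthful reporting is not dominant.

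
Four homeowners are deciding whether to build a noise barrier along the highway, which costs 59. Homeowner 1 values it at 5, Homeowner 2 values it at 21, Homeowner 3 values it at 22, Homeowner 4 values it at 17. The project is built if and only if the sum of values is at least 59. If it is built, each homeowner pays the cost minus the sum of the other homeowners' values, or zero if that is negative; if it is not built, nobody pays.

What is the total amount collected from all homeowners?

42

Total value 65 ≥ cost 59, so it is built.
Homeowner 1: others sum to 60; max(0, 59 - 60) = 0.
Homeowner 2: others sum to 44; max(0, 59 - 44) = 15.
Homeowner 3: others sum to 43; max(0, 59 - 43) = 16.
Homeowner 4: others sum to 48; max(0, 59 - 48) = 11.
Total collected = 0 + 15 + 16 + 11 = 42.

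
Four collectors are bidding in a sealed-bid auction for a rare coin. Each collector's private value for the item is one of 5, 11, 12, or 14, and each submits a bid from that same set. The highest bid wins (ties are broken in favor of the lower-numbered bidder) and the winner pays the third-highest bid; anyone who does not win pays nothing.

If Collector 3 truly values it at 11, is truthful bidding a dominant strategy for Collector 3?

Consider the case where Collector 1 bids 5, Collector 2 bids 5 and Collector 4 bids 12.
Truthful bid 11: loses, pays 0, utility 0.
Bid 12 instead: wins, pays 5, utility 11 - 5 = 6.
Since 6 > 0, bidding 12 is strictly better here, so truthful bidding is not dominant.

No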